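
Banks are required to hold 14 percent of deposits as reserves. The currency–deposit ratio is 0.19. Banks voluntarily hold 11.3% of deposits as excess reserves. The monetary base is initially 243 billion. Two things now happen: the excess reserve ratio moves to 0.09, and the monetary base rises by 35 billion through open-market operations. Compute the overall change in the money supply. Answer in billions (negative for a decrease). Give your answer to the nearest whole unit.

Before: m₁ = (1 + 0.19) / (0.14 + 0.113 + 0.19) ≈ 2.6862, MB₁ = 243, so M₁ = 2.6862 × 243 = 652.7466 billion.
After: m₂ = (1 + 0.19) / (0.14 + 0.09 + 0.19) ≈ 2.8333, MB₂ = 243 + 35 = 278, so M₂ = 2.8333 × 278 = 787.6574 billion.
ΔM = M₂ − M₁ = 787.6574 − 652.7466 = 134.9108 billion.

135 billion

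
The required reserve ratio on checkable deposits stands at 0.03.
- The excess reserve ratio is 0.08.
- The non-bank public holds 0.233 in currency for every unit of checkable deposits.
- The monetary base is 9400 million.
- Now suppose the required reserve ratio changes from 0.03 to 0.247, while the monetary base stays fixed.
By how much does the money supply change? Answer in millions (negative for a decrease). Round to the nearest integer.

Initially m₁ = (1 + 0.233) / (0.03 + 0.08 + 0.233) ≈ 3.59475, so M₁ = 3.59475 × 9400 = 33790.65 million.
After the change m₂ = (1 + 0.233) / (0.247 + 0.08 + 0.233) ≈ 2.20179, so M₂ = 2.20179 × 9400 = 20696.826 million.
ΔM = M₂ − M₁ = 20696.826 − 33790.65 = -13093.824 million.

-13094 million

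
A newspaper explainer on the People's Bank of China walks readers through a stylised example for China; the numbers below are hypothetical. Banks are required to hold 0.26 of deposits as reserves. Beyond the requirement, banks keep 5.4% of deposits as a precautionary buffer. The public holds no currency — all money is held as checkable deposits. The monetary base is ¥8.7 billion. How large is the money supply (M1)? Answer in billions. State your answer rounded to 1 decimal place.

¥27.7 billion

The money multiplier is m = 1 / (rr + e) = 1 / (0.26 + 0.054) ≈ 3.1847.
So M = m × MB = 3.1847 × 8.7 ≈ 27.7069 billion.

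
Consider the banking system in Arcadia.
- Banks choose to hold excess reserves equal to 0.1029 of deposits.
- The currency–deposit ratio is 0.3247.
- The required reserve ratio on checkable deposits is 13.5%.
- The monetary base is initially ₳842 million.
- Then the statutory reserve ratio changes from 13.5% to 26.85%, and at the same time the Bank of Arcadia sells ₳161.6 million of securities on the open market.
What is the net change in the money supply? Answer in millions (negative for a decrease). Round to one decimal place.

-687.8 million

Before: m₁ = (1 + 0.3247) / (0.135 + 0.1029 + 0.3247) ≈ 2.35460, MB₁ = 842, so M₁ = 2.35460 × 842 = 1982.5732 million.
After: m₂ = (1 + 0.3247) / (0.2685 + 0.1029 + 0.3247) ≈ 1.90303, MB₂ = 842 − 161.6 = 680.4, so M₂ = 1.90303 × 680.4 ≈ 1294.8216 million.
ΔM = M₂ − M₁ = 1294.8216 − 1982.5732 = -687.7516 million.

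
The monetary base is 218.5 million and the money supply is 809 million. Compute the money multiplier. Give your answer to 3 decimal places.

The money multiplier is m = M / MB = 809 / 218.5 ≈ 3.70252.

3.703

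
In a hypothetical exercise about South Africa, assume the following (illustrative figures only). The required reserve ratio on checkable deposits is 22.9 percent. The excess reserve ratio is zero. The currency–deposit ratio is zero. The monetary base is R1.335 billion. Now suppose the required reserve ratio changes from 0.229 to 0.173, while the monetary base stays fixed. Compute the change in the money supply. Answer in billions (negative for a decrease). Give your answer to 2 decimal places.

R1.89 billion

Initially m₁ = 1 / (0.229) ≈ 4.3668, so M₁ = 4.3668 × 1.335 ≈ 5.8297 billion.
After the change m₂ = 1 / (0.173) ≈ 5.7803, so M₂ = 5.7803 × 1.335 ≈ 7.7167 billion.
ΔM = M₂ − M₁ = 7.7167 − 5.8297 = 1.887 billion.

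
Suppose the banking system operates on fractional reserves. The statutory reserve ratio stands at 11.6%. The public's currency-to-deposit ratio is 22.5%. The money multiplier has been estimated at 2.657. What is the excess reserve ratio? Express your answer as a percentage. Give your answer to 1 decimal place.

12.0%

Using m = 2.657. Since m = (1 + c)/(c + rr + e), the denominator satisfies c + rr + e = (1 + c)/m = (1 + 0.225) / 2.657 ≈ 0.461046.
With c = 0.225 and rr = 0.116, the excess reserve ratio is 0.461046 − 0.225 − 0.116 = 0.120046.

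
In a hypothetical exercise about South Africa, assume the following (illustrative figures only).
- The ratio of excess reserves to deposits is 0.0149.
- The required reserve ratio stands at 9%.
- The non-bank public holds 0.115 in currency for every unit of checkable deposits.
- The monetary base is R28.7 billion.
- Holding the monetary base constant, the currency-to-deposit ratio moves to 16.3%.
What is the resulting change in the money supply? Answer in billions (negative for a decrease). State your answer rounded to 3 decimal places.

Initially m₁ = (1 + 0.115) / (0.09 + 0.0149 + 0.115) ≈ 5.070487, so M₁ = 5.070487 × 28.7 ≈ 145.523 billion.
After the change m₂ = (1 + 0.163) / (0.09 + 0.0149 + 0.163) ≈ 4.341172, so M₂ = 4.341172 × 28.7 ≈ 124.5916 billion.
ΔM = M₂ − M₁ = 124.5916 − 145.523 = -20.9314 billion.

-20.931 billion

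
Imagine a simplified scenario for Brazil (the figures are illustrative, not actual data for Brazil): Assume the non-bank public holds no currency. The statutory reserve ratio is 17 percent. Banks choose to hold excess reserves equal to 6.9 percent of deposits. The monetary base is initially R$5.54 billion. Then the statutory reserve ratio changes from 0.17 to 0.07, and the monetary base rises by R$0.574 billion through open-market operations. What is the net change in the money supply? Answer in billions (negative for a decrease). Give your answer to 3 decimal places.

Before: m₁ = 1 / (0.17 + 0.069) ≈ 4.18410, MB₁ = 5.54, so M₁ = 4.18410 × 5.54 ≈ 23.1799 billion.
After: m₂ = 1 / (0.07 + 0.069) ≈ 7.19424, MB₂ = 5.54 + 0.574 = 6.114, so M₂ = 7.19424 × 6.114 ≈ 43.9856 billion.
ΔM = M₂ − M₁ = 43.9856 − 23.1799 = 20.8057 billion.

R$20.806 billion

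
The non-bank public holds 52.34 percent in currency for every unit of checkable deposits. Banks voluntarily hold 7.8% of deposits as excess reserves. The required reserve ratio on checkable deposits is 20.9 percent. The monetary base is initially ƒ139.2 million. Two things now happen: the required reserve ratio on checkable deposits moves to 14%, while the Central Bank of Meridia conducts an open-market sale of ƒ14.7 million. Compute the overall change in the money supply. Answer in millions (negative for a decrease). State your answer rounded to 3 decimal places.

Before: m₁ = (1 + 0.5234) / (0.209 + 0.078 + 0.5234) ≈ 1.8798124, MB₁ = 139.2, so M₁ = 1.8798124 × 139.2 ≈ 261.6699 million.
After: m₂ = (1 + 0.5234) / (0.14 + 0.078 + 0.5234) ≈ 2.0547613, MB₂ = 139.2 − 14.7 = 124.5, so M₂ = 2.0547613 × 124.5 ≈ 255.8178 million.
ΔM = M₂ − M₁ = 255.8178 − 261.6699 = -5.8521 million.

-5.852 million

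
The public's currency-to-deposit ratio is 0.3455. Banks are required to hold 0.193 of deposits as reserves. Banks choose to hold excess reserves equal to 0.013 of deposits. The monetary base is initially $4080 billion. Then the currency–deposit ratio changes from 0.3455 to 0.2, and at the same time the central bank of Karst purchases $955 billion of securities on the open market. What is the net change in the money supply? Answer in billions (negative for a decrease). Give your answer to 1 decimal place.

$4927.8 billion

Before: m₁ = (1 + 0.3455) / (0.193 + 0.013 + 0.3455) ≈ 2.439710, MB₁ = 4080, so M₁ = 2.439710 × 4080 = 9954.0168 billion.
After: m₂ = (1 + 0.2) / (0.193 + 0.013 + 0.2) ≈ 2.955665, MB₂ = 4080 + 955 = 5035, so M₂ = 2.955665 × 5035 ≈ 14881.7733 billion.
ΔM = M₂ − M₁ = 14881.7733 − 9954.0168 = 4927.7565 billion.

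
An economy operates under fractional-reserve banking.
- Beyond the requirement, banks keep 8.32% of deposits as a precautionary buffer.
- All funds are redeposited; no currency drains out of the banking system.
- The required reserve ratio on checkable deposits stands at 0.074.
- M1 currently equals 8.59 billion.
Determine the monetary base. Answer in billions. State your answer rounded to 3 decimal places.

1.350 billion

The money multiplier is m = 1 / (rr + e) = 1 / (0.074 + 0.0832) ≈ 6.36132.
MB = M / m = 8.59 / 6.36132 ≈ 1.3503 billion.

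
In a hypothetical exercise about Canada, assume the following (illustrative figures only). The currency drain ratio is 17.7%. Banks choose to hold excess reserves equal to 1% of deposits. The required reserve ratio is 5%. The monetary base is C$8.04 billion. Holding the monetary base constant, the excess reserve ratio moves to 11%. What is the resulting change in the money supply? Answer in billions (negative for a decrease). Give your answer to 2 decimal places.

-11.85 billion

Initially m₁ = (1 + 0.177) / (0.05 + 0.01 + 0.177) ≈ 4.9662, so M₁ = 4.9662 × 8.04 ≈ 39.9282 billion.
After the change m₂ = (1 + 0.177) / (0.05 + 0.11 + 0.177) ≈ 3.4926, so M₂ = 3.4926 × 8.04 ≈ 28.0805 billion.
ΔM = M₂ − M₁ = 28.0805 − 39.9282 = -11.8477 billion.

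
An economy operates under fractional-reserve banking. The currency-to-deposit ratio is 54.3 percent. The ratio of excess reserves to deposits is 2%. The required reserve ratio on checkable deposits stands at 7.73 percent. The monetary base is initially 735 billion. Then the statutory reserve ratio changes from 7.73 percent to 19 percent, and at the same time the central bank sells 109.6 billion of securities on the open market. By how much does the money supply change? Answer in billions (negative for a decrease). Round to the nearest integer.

-490 billion

Before: m₁ = (1 + 0.543) / (0.0773 + 0.02 + 0.543) ≈ 2.4098, MB₁ = 735, so M₁ = 2.4098 × 735 = 1771.203 billion.
After: m₂ = (1 + 0.543) / (0.19 + 0.02 + 0.543) ≈ 2.0491, MB₂ = 735 − 109.6 = 625.4, so M₂ = 2.0491 × 625.4 ≈ 1281.5071 billion.
ΔM = M₂ − M₁ = 1281.5071 − 1771.203 = -489.6959 billion.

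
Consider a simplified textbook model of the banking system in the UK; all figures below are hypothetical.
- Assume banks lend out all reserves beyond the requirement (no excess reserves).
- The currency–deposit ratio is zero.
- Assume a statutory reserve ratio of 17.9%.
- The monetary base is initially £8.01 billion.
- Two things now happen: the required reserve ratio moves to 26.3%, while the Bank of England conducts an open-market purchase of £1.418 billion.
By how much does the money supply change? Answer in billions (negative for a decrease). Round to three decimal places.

Before: m₁ = 1 / (0.179) ≈ 5.58659, MB₁ = 8.01, so M₁ = 5.58659 × 8.01 ≈ 44.7486 billion.
After: m₂ = 1 / (0.263) ≈ 3.80228, MB₂ = 8.01 + 1.418 = 9.428, so M₂ = 3.80228 × 9.428 ≈ 35.8479 billion.
ΔM = M₂ − M₁ = 35.8479 − 44.7486 = -8.9007 billion.

-8.901 billion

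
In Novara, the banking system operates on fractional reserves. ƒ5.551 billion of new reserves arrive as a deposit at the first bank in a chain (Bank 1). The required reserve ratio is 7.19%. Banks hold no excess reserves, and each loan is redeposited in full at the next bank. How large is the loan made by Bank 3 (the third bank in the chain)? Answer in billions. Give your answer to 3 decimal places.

Each bank lends a fraction (1 − rr) = 0.9281 of the deposit it receives, so Bank 3 receives 5.551·0.9281^2 and lends 5.551·0.9281^3 ≈ 4.4377 billion.

ƒ4.438 billion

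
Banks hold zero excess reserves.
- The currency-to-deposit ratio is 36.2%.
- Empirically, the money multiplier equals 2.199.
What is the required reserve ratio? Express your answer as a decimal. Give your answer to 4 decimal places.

Using m = 2.199. Since m = (1 + c)/(c + rr + e), the denominator satisfies c + rr + e = (1 + c)/m = (1 + 0.362) / 2.199 ≈ 0.619372.
With c = 0.362 and e = 0, the required reserve ratio is 0.619372 − 0.362 − 0 = 0.257372.

0.2574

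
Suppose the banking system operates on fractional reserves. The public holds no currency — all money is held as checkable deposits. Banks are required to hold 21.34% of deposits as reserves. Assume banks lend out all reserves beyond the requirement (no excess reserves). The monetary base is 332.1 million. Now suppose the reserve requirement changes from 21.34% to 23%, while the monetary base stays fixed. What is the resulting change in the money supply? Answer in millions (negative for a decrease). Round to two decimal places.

Initially m₁ = 1 / (0.2134) ≈ 4.686036, so M₁ = 4.686036 × 332.1 ≈ 1556.2326 million.
After the change m₂ = 1 / (0.23) ≈ 4.347826, so M₂ = 4.347826 × 332.1 ≈ 1443.913 million.
ΔM = M₂ − M₁ = 1443.913 − 1556.2326 = -112.3196 million.

-112.32 million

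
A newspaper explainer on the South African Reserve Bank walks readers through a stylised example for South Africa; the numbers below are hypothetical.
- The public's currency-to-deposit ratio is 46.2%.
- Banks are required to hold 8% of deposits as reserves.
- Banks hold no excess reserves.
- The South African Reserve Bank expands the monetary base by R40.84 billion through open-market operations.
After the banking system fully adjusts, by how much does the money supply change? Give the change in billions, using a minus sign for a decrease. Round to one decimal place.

R110.2 billion

The money multiplier is m = (1 + c) / (rr + c) = (1 + 0.462) / (0.08 + 0.462) ≈ 2.6974.
The purchase adds 40.84 billion of base, so ΔM = m × ΔMB = 2.6974 × (+40.84) ≈ 110.1618 billion.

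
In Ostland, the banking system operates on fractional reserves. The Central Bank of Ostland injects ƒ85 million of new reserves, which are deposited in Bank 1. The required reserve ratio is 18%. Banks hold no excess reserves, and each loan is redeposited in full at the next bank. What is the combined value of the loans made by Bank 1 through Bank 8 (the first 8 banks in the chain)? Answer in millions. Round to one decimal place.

ƒ308.1 million

Bank i lends (1 − rr)^i of the original deposit: Bank 1 lends 85·0.8200 = 69.7000, Bank 2 lends 85·0.8200² = 57.1540, and so on.
Summing a geometric series: total = 85·[0.8200·(1 − 0.8200^8) / (1 − 0.8200)] ≈ 308.0685 million.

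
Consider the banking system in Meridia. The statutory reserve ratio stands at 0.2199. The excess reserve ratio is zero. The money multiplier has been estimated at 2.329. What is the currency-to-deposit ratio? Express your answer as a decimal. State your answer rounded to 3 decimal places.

0.367

Using m = 2.329. From m = (1 + c)/(c + rr + e), rearranging gives 1 + c = m·(c + rr + e), so c·(1 − m) = m·(rr + e) − 1.
Hence c = [m·(rr + e) − 1]/(1 − m) = [2.329 × (0.2199 + 0) − 1] / (1 − 2.329) ≈ 0.367083.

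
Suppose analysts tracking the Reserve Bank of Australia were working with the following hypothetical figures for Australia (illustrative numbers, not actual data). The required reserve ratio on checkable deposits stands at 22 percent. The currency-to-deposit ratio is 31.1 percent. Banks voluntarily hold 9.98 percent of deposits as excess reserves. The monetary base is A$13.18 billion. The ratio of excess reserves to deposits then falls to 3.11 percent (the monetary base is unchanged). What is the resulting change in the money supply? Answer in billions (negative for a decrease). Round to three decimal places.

A$3.348 billion

Initially m₁ = (1 + 0.311) / (0.22 + 0.0998 + 0.311) ≈ 2.078313, so M₁ = 2.078313 × 13.18 ≈ 27.3922 billion.
After the change m₂ = (1 + 0.311) / (0.22 + 0.0311 + 0.311) ≈ 2.332325, so M₂ = 2.332325 × 13.18 ≈ 30.74 billion.
ΔM = M₂ − M₁ = 30.74 − 27.3922 = 3.3478 billion.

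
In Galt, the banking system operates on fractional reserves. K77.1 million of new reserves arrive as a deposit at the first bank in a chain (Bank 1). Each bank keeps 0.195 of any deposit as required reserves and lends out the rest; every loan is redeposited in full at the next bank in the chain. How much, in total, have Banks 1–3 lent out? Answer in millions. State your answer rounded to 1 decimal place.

K152.2 million

Bank i lends (1 − rr)^i of the original deposit: Bank 1 lends 77.1·0.8050 = 62.0655, Bank 2 lends 77.1·0.8050² ≈ 49.9627, and so on.
Summing a geometric series: total = 77.1·[0.8050·(1 − 0.8050^3) / (1 − 0.8050)] ≈ 152.2482 million.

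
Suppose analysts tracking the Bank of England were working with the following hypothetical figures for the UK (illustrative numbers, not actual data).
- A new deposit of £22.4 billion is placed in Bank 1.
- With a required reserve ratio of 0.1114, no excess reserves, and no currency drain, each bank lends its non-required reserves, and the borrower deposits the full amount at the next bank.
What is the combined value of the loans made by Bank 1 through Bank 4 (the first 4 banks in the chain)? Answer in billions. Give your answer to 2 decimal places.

£67.27 billion

Bank i lends (1 − rr)^i of the original deposit: Bank 1 lends 22.4·0.8886 ≈ 19.9046, Bank 2 lends 22.4·0.8886² ≈ 17.6873, and so on.
Summing a geometric series: total = 22.4·[0.8886·(1 − 0.8886^4) / (1 − 0.8886)] ≈ 67.2748 billion.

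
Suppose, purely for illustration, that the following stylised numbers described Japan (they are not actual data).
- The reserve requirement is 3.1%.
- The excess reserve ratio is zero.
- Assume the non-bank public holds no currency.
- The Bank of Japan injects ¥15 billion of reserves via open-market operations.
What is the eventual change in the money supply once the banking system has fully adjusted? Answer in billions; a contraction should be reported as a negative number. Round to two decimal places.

¥483.87 billion

The simple money multiplier is m = 1/rr = 1/0.031 ≈ 32.25806.
An open-market purchase increases the monetary base by 15 billion, so ΔM = m × ΔMB = 32.25806 × 15 = 483.8709 billion.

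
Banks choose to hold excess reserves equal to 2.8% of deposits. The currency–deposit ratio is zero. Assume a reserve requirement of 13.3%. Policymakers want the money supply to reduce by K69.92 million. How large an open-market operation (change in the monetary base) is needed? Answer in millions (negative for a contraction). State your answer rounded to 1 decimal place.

-11.3 million

The money multiplier is m = 1 / (rr + e) = 1 / (0.133 + 0.028) ≈ 6.2112.
ΔMB = ΔM / m = (−69.92) / 6.2112 ≈ -11.2571 million.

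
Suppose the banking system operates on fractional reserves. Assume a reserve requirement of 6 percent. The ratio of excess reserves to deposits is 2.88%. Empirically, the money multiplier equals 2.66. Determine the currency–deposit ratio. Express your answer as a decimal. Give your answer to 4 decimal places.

0.4601

Using m = 2.66. From m = (1 + c)/(c + rr + e), rearranging gives 1 + c = m·(c + rr + e), so c·(1 − m) = m·(rr + e) − 1.
Hence c = [m·(rr + e) − 1]/(1 − m) = [2.66 × (0.06 + 0.0288) − 1] / (1 − 2.66) ≈ 0.460116.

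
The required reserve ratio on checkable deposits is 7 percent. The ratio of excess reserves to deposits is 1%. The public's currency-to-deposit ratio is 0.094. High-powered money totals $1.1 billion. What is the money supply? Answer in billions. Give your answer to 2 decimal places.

$6.92 billion

The money multiplier is m = (1 + c) / (rr + e + c) = (1 + 0.094) / (0.07 + 0.01 + 0.094) ≈ 6.2874.
So M = m × MB = 6.2874 × 1.1 ≈ 6.9161 billion.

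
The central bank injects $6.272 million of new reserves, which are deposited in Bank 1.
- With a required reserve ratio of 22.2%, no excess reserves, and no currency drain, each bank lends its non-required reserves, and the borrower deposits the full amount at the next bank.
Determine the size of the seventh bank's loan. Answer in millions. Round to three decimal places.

$1.082 million

Each bank lends a fraction (1 − rr) = 0.7780 of the deposit it receives, so Bank 7 receives 6.272·0.7780^6 and lends 6.272·0.7780^7 ≈ 1.0821 million.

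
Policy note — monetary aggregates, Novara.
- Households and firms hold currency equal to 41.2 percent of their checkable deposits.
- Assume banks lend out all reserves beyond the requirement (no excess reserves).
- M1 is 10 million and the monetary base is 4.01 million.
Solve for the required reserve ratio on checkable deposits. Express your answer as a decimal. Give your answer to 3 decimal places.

0.154

Using m = M/MB = 10/4.01 ≈ 2.493766. Since m = (1 + c)/(c + rr + e), the denominator satisfies c + rr + e = (1 + c)/m = (1 + 0.412) / 2.493766 ≈ 0.566212.
With c = 0.412 and e = 0, the required reserve ratio on checkable deposits is 0.566212 − 0.412 − 0 = 0.154212.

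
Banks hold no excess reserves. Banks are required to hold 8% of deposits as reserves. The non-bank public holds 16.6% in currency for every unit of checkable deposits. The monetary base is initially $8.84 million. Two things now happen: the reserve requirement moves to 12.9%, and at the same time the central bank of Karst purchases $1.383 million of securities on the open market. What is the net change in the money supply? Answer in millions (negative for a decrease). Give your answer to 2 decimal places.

Before: m₁ = (1 + 0.166) / (0.08 + 0.166) ≈ 4.73984, MB₁ = 8.84, so M₁ = 4.73984 × 8.84 ≈ 41.9002 million.
After: m₂ = (1 + 0.166) / (0.129 + 0.166) ≈ 3.95254, MB₂ = 8.84 + 1.383 = 10.223, so M₂ = 3.95254 × 10.223 ≈ 40.4068 million.
ΔM = M₂ − M₁ = 40.4068 − 41.9002 = -1.4934 million.

-1.49 million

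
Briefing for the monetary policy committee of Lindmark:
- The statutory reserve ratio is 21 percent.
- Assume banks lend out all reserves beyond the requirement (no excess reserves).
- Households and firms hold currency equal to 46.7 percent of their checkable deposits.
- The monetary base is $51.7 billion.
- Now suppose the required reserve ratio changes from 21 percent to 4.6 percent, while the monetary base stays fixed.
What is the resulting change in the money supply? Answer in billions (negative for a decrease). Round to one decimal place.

Initially m₁ = (1 + 0.467) / (0.21 + 0.467) ≈ 2.1669, so M₁ = 2.1669 × 51.7 ≈ 112.0287 billion.
After the change m₂ = (1 + 0.467) / (0.046 + 0.467) ≈ 2.8596, so M₂ = 2.8596 × 51.7 ≈ 147.8413 billion.
ΔM = M₂ − M₁ = 147.8413 − 112.0287 = 35.8126 billion.

$35.8 billion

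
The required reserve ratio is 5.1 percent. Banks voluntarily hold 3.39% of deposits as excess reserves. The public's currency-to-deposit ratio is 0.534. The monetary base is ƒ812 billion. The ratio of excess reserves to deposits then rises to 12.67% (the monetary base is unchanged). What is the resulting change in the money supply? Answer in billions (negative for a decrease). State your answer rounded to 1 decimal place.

-262.4 billion

Initially m₁ = (1 + 0.534) / (0.051 + 0.0339 + 0.534) ≈ 2.47859, so M₁ = 2.47859 × 812 ≈ 2012.6151 billion.
After the change m₂ = (1 + 0.534) / (0.051 + 0.1267 + 0.534) ≈ 2.15540, so M₂ = 2.15540 × 812 = 1750.1848 billion.
ΔM = M₂ − M₁ = 1750.1848 − 2012.6151 = -262.4303 billion.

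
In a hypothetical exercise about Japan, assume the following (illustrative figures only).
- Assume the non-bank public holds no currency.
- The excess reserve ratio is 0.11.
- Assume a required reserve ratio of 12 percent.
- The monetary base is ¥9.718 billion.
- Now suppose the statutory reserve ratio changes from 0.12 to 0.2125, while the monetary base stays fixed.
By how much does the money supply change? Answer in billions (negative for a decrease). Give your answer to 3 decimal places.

Initially m₁ = 1 / (0.12 + 0.11) ≈ 4.34783, so M₁ = 4.34783 × 9.718 ≈ 42.2522 billion.
After the change m₂ = 1 / (0.2125 + 0.11) ≈ 3.10078, so M₂ = 3.10078 × 9.718 ≈ 30.1334 billion.
ΔM = M₂ − M₁ = 30.1334 − 42.2522 = -12.1188 billion.

-12.119 billion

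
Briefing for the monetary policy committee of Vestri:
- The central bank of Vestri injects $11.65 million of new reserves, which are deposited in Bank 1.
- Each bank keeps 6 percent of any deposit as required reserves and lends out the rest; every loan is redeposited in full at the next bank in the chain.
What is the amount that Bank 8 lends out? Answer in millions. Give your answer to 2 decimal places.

Each bank lends a fraction (1 − rr) = 0.9400 of the deposit it receives, so Bank 8 receives 11.65·0.9400^7 and lends 11.65·0.9400^8 ≈ 7.1015 million.

$7.10 million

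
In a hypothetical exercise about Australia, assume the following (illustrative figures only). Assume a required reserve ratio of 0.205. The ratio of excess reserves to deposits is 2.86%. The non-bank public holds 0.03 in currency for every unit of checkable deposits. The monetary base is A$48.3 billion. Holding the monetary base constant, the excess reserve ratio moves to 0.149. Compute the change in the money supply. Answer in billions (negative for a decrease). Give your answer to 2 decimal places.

-59.17 billion

Initially m₁ = (1 + 0.03) / (0.205 + 0.0286 + 0.03) ≈ 3.90744, so M₁ = 3.90744 × 48.3 ≈ 188.7294 billion.
After the change m₂ = (1 + 0.03) / (0.205 + 0.149 + 0.03) ≈ 2.68229, so M₂ = 2.68229 × 48.3 ≈ 129.5546 billion.
ΔM = M₂ − M₁ = 129.5546 − 188.7294 = -59.1748 billion.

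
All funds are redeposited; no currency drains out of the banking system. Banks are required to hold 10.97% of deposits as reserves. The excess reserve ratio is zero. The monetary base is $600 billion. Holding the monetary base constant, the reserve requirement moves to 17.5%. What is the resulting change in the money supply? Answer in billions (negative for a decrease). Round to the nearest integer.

Initially m₁ = 1 / (0.1097) ≈ 9.1158, so M₁ = 9.1158 × 600 = 5469.48 billion.
After the change m₂ = 1 / (0.175) ≈ 5.7143, so M₂ = 5.7143 × 600 = 3428.58 billion.
ΔM = M₂ − M₁ = 3428.58 − 5469.48 = -2040.9 billion.

-2041 billion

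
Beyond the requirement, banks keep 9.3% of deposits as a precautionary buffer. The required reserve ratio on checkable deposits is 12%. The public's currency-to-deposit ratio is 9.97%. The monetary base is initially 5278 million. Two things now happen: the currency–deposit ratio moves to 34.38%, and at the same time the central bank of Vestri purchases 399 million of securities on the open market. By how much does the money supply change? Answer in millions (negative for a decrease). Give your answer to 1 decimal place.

-4860.5 million

Before: m₁ = (1 + 0.0997) / (0.12 + 0.093 + 0.0997) ≈ 3.516789, MB₁ = 5278, so M₁ = 3.516789 × 5278 ≈ 18561.6123 million.
After: m₂ = (1 + 0.3438) / (0.12 + 0.093 + 0.3438) ≈ 2.413434, MB₂ = 5278 + 399 = 5677, so M₂ = 2.413434 × 5677 ≈ 13701.0648 million.
ΔM = M₂ − M₁ = 13701.0648 − 18561.6123 = -4860.5475 million.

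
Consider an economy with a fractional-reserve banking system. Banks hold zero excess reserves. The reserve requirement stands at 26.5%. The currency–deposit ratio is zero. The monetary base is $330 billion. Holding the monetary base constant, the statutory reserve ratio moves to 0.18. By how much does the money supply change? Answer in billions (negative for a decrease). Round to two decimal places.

Initially m₁ = 1 / (0.265) ≈ 3.773585, so M₁ = 3.773585 × 330 ≈ 1245.2831 billion.
After the change m₂ = 1 / (0.18) ≈ 5.555556, so M₂ = 5.555556 × 330 ≈ 1833.3335 billion.
ΔM = M₂ − M₁ = 1833.3335 − 1245.2831 = 588.0504 billion.

$588.05 billion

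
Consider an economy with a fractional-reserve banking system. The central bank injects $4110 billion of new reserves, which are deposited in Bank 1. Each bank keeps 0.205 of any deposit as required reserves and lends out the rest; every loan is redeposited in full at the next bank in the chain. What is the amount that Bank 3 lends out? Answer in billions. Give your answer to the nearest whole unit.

$2065 billion

Each bank lends a fraction (1 − rr) = 0.7950 of the deposit it receives, so Bank 3 receives 4110·0.7950^2 and lends 4110·0.7950^3 ≈ 2065.1101 billion.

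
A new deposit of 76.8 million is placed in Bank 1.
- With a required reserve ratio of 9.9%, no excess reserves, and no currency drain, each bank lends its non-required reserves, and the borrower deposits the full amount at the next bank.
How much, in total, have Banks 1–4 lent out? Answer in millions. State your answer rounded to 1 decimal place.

238.3 million

Bank i lends (1 − rr)^i of the original deposit: Bank 1 lends 76.8·0.9010 = 69.1968, Bank 2 lends 76.8·0.9010² ≈ 62.3463, and so on.
Summing a geometric series: total = 76.8·[0.9010·(1 − 0.9010^4) / (1 − 0.9010)] ≈ 238.3300 million.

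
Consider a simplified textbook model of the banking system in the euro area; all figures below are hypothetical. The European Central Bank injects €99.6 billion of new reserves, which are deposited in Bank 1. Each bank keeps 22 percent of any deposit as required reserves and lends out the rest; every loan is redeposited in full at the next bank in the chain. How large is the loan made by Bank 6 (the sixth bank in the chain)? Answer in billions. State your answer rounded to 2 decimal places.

Each bank lends a fraction (1 − rr) = 0.7800 of the deposit it receives, so Bank 6 receives 99.6·0.7800^5 and lends 99.6·0.7800^6 ≈ 22.4299 billion.

€22.43 billion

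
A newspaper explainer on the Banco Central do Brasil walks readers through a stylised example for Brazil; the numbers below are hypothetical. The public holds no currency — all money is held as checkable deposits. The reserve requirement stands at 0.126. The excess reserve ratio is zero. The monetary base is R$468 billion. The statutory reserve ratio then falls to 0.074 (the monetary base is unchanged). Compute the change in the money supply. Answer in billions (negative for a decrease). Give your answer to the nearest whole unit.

R$2610 billion

Initially m₁ = 1 / (0.126) ≈ 7.9365, so M₁ = 7.9365 × 468 = 3714.282 billion.
After the change m₂ = 1 / (0.074) ≈ 13.5135, so M₂ = 13.5135 × 468 = 6324.318 billion.
ΔM = M₂ − M₁ = 6324.318 − 3714.282 = 2610.036 billion.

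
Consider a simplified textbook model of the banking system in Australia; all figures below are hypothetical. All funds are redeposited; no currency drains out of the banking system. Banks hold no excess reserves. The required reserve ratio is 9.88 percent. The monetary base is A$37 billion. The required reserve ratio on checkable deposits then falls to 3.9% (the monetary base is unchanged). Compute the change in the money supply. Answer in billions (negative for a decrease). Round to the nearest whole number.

A$574 billion

Initially m₁ = 1 / (0.0988) ≈ 10.1215, so M₁ = 10.1215 × 37 = 374.4955 billion.
After the change m₂ = 1 / (0.039) ≈ 25.6410, so M₂ = 25.6410 × 37 = 948.717 billion.
ΔM = M₂ − M₁ = 948.717 − 374.4955 = 574.2215 billion.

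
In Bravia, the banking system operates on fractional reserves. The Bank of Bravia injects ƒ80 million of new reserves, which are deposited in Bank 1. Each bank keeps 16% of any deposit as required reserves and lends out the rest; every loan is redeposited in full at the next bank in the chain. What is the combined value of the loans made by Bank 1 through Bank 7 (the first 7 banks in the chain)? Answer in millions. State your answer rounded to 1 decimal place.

ƒ296.1 million

Bank i lends (1 − rr)^i of the original deposit: Bank 1 lends 80·0.8400 = 67.2000, Bank 2 lends 80·0.8400² = 56.4480, and so on.
Summing a geometric series: total = 80·[0.8400·(1 − 0.8400^7) / (1 − 0.8400)] ≈ 296.0621 million.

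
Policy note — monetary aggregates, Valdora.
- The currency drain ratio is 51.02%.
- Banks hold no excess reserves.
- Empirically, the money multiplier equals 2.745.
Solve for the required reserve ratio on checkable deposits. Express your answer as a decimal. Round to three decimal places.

Using m = 2.745. Since m = (1 + c)/(c + rr + e), the denominator satisfies c + rr + e = (1 + c)/m = (1 + 0.5102) / 2.745 ≈ 0.550164.
With c = 0.5102 and e = 0, the required reserve ratio on checkable deposits is 0.550164 − 0.5102 − 0 = 0.039964.

0.040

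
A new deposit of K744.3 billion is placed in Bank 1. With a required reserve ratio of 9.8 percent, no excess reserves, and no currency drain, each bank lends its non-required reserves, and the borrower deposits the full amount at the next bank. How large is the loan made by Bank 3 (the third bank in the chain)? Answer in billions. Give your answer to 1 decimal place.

Each bank lends a fraction (1 − rr) = 0.9020 of the deposit it receives, so Bank 3 receives 744.3·0.9020^2 and lends 744.3·0.9020^3 ≈ 546.2200 billion.

K546.2 billion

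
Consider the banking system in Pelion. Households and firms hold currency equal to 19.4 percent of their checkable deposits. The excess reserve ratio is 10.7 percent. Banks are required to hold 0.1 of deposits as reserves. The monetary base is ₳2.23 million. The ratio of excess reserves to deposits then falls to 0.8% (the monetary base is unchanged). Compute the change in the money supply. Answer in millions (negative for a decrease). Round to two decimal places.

₳2.18 million

Initially m₁ = (1 + 0.194) / (0.1 + 0.107 + 0.194) ≈ 2.9776, so M₁ = 2.9776 × 2.23 ≈ 6.64 million.
After the change m₂ = (1 + 0.194) / (0.1 + 0.008 + 0.194) ≈ 3.9536, so M₂ = 3.9536 × 2.23 ≈ 8.8165 million.
ΔM = M₂ − M₁ = 8.8165 − 6.64 = 2.1765 million.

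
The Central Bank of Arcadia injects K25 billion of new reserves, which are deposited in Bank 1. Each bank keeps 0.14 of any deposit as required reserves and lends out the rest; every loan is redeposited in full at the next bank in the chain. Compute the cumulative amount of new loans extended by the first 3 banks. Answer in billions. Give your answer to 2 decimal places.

K55.89 billion

Bank i lends (1 − rr)^i of the original deposit: Bank 1 lends 25·0.8600 = 21.5000, Bank 2 lends 25·0.8600² = 18.4900, and so on.
Summing a geometric series: total = 25·[0.8600·(1 − 0.8600^3) / (1 − 0.8600)] = 55.8914 billion.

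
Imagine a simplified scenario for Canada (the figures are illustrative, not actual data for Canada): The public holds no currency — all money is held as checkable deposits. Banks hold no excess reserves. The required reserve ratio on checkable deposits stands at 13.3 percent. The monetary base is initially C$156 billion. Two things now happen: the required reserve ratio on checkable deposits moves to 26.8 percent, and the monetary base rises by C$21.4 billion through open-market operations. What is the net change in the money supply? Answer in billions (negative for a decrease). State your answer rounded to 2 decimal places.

Before: m₁ = 1 / (0.133) ≈ 7.518797, MB₁ = 156, so M₁ = 7.518797 × 156 ≈ 1172.9323 billion.
After: m₂ = 1 / (0.268) ≈ 3.731343, MB₂ = 156 + 21.4 = 177.4, so M₂ = 3.731343 × 177.4 ≈ 661.9402 billion.
ΔM = M₂ − M₁ = 661.9402 − 1172.9323 = -510.9921 billion.

-510.99 billion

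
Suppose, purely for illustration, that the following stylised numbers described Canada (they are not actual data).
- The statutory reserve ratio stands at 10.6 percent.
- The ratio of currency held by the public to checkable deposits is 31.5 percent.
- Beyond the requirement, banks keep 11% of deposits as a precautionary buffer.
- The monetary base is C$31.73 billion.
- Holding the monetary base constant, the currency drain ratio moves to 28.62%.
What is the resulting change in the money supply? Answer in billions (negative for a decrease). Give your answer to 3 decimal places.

Initially m₁ = (1 + 0.315) / (0.106 + 0.11 + 0.315) ≈ 2.476460, so M₁ = 2.476460 × 31.73 ≈ 78.5781 billion.
After the change m₂ = (1 + 0.2862) / (0.106 + 0.11 + 0.2862) ≈ 2.561131, so M₂ = 2.561131 × 31.73 ≈ 81.2647 billion.
ΔM = M₂ − M₁ = 81.2647 − 78.5781 = 2.6866 billion.

C$2.687 billion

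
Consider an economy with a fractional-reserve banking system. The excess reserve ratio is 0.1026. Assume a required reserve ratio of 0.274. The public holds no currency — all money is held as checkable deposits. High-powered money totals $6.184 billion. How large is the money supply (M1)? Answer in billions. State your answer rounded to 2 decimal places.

The money multiplier is m = 1 / (rr + e) = 1 / (0.274 + 0.1026) ≈ 2.6553.
So M = m × MB = 2.6553 × 6.184 ≈ 16.4204 billion.

$16.42 billion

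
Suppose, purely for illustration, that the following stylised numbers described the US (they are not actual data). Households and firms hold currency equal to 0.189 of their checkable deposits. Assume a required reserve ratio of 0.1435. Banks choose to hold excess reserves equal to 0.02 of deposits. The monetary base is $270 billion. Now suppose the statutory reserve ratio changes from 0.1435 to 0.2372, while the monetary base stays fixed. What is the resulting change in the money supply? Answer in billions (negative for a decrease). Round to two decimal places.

-191.25 billion

Initially m₁ = (1 + 0.189) / (0.1435 + 0.02 + 0.189) ≈ 3.373050, so M₁ = 3.373050 × 270 = 910.7235 billion.
After the change m₂ = (1 + 0.189) / (0.2372 + 0.02 + 0.189) ≈ 2.664724, so M₂ = 2.664724 × 270 ≈ 719.4755 billion.
ΔM = M₂ − M₁ = 719.4755 − 910.7235 = -191.248 billion.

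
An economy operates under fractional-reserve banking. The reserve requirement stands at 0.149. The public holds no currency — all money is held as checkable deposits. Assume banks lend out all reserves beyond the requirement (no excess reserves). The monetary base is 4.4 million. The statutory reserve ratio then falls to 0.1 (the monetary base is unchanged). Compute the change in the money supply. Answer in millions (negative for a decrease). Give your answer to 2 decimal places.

Initially m₁ = 1 / (0.149) ≈ 6.7114, so M₁ = 6.7114 × 4.4 ≈ 29.5302 million.
After the change m₂ = 1 / (0.1) = 10, so M₂ = 10 × 4.4 = 44 million.
ΔM = M₂ − M₁ = 44 − 29.5302 = 14.4698 million.

14.47 million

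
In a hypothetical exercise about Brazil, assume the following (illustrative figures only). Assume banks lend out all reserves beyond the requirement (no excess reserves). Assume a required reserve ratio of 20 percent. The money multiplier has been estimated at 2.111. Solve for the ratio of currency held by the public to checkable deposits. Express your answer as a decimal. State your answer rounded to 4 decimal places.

Using m = 2.111. From m = (1 + c)/(c + rr + e), rearranging gives 1 + c = m·(c + rr + e), so c·(1 − m) = m·(rr + e) − 1.
Hence c = [m·(rr + e) − 1]/(1 − m) = [2.111 × (0.2 + 0) − 1] / (1 − 2.111) ≈ 0.520072.

0.5201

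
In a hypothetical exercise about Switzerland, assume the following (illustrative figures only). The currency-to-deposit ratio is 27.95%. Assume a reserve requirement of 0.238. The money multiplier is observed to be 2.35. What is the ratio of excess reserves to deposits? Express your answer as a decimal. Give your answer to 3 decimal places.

0.027

Using m = 2.35. Since m = (1 + c)/(c + rr + e), the denominator satisfies c + rr + e = (1 + c)/m = (1 + 0.2795) / 2.35 ≈ 0.544468.
With c = 0.2795 and rr = 0.238, the ratio of excess reserves to deposits is 0.544468 − 0.2795 − 0.238 = 0.026968.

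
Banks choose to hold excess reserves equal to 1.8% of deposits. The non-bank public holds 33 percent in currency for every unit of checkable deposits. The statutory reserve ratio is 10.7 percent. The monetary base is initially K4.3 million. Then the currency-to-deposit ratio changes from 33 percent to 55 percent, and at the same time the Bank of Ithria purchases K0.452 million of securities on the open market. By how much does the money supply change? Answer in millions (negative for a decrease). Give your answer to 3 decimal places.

-1.657 million

Before: m₁ = (1 + 0.33) / (0.107 + 0.018 + 0.33) ≈ 2.92308, MB₁ = 4.3, so M₁ = 2.92308 × 4.3 ≈ 12.5692 million.
After: m₂ = (1 + 0.55) / (0.107 + 0.018 + 0.55) ≈ 2.29630, MB₂ = 4.3 + 0.452 = 4.752, so M₂ = 2.29630 × 4.752 ≈ 10.912 million.
ΔM = M₂ − M₁ = 10.912 − 12.5692 = -1.6572 million.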